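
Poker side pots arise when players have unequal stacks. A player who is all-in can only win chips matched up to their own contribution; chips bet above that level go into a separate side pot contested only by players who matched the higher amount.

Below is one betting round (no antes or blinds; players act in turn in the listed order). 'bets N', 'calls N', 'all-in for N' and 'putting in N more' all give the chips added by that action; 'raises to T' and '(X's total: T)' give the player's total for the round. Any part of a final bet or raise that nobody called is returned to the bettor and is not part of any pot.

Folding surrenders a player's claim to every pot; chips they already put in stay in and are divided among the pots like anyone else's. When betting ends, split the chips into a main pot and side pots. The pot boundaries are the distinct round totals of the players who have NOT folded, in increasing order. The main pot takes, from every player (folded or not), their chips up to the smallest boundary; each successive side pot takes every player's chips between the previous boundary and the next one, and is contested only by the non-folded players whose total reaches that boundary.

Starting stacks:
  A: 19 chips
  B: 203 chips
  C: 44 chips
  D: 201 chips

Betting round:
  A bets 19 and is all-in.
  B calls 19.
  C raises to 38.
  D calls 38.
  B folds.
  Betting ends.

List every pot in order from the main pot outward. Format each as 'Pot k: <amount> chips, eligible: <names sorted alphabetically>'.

Pot 1: 76 chips, eligible: A, C, D
Pot 2: 38 chips, eligible: C, D

Derivation:
Contributions: A=19, B=19, C=38, D=38
Folded: B
Pot levels (distinct totals of non-folded players): 19, 38
Layer 1-19: 19 each from A, B, C, D = 19*4 = 76 chips; eligible A, C, D
Layer 20-38: 19 each from C, D = 19*2 = 38 chips; eligible C, D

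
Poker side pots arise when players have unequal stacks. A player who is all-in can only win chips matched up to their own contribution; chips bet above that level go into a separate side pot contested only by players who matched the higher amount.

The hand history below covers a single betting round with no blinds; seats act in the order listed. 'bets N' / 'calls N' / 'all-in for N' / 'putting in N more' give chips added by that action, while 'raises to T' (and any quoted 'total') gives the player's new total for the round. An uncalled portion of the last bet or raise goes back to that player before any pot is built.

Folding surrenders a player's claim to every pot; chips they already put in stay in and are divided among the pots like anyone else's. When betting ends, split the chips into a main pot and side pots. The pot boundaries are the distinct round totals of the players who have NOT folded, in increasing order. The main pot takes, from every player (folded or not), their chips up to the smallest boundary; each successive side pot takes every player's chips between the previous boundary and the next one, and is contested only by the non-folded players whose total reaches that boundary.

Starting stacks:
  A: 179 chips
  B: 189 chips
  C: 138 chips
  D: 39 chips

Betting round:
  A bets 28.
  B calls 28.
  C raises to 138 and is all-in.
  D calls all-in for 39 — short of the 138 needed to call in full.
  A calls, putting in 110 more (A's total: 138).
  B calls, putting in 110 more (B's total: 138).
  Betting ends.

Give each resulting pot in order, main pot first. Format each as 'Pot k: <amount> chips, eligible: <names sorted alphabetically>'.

Contributions: A=138, B=138, C=138, D=39
Pot levels (distinct totals of non-folded players): 39, 138
Layer 1-39: 39 each from A, B, C, D = 39*4 = 156 chips; eligible A, B, C, D
Layer 40-138: 99 each from A, B, C = 99*3 = 297 chips; eligible A, B, C

Pot 1: 156 chips, eligible: A, B, C, D
Pot 2: 297 chips, eligible: A, B, C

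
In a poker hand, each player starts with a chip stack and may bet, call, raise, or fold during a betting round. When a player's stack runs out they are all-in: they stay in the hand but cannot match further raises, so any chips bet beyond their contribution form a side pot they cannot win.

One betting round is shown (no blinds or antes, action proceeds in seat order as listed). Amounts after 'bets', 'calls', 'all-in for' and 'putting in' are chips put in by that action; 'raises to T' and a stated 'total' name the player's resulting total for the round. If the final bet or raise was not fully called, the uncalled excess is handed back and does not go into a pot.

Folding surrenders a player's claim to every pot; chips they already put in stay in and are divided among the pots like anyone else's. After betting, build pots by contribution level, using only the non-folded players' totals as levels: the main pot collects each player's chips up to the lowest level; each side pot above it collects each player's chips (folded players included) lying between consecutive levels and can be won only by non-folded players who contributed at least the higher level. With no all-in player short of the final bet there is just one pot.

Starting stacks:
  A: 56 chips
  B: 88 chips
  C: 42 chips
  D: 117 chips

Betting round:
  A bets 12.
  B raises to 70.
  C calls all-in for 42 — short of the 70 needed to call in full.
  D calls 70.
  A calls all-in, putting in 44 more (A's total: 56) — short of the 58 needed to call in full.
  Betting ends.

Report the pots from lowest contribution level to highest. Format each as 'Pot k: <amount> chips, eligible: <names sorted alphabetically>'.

Contributions: A=56, B=70, C=42, D=70
Pot levels (distinct totals of non-folded players): 42, 56, 70
Layer 1-42: 42 each from A, B, C, D = 42*4 = 168 chips; eligible A, B, C, D
Layer 43-56: 14 each from A, B, D = 14*3 = 42 chips; eligible A, B, D
Layer 57-70: 14 each from B, D = 14*2 = 28 chips; eligible B, D

Pot 1: 168 chips, eligible: A, B, C, D
Pot 2: 42 chips, eligible: A, B, D
Pot 3: 28 chips, eligible: B, D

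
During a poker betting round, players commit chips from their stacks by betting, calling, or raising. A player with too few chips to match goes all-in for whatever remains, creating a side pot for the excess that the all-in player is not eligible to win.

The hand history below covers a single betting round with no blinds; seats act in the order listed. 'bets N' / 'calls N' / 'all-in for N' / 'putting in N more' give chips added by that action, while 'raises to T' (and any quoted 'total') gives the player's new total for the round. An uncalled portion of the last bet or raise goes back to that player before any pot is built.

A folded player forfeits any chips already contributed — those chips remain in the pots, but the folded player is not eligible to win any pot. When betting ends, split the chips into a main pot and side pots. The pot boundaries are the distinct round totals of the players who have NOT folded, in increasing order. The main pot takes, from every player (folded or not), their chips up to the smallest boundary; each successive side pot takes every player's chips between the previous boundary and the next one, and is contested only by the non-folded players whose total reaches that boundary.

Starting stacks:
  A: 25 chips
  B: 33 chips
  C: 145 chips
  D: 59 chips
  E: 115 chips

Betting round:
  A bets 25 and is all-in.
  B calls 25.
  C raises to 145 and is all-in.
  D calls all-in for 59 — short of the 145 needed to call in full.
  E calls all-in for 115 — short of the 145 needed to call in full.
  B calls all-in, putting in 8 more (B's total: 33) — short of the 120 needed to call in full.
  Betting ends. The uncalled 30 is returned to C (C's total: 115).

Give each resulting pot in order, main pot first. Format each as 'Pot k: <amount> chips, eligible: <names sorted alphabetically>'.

Contributions (after 30 returned to C): A=25, B=33, C=115, D=59, E=115
Pot levels (distinct totals of non-folded players): 25, 33, 59, 115
Layer 1-25: 25 each from A, B, C, D, E = 25*5 = 125 chips; eligible A, B, C, D, E
Layer 26-33: 8 each from B, C, D, E = 8*4 = 32 chips; eligible B, C, D, E
Layer 34-59: 26 each from C, D, E = 26*3 = 78 chips; eligible C, D, E
Layer 60-115: 56 each from C, E = 56*2 = 112 chips; eligible C, E

Pot 1: 125 chips, eligible: A, B, C, D, E
Pot 2: 32 chips, eligible: B, C, D, E
Pot 3: 78 chips, eligible: C, D, E
Pot 4: 112 chips, eligible: C, E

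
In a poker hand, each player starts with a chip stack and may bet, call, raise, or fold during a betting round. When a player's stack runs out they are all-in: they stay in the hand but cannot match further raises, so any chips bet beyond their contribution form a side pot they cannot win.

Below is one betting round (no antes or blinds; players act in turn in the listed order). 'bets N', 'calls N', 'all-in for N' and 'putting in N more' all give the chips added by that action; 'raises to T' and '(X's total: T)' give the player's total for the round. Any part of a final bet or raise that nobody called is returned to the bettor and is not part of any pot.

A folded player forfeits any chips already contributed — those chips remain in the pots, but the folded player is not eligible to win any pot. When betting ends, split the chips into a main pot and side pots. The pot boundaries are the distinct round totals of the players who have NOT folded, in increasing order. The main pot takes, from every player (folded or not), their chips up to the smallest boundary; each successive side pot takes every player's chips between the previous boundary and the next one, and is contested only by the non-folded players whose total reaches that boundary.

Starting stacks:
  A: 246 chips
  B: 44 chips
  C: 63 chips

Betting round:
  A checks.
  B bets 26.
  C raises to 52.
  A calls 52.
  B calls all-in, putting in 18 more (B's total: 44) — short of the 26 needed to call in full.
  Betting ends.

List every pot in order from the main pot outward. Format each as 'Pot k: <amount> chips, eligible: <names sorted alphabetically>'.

Contributions: A=52, B=44, C=52
Pot levels (distinct totals of non-folded players): 44, 52
Layer 1-44: 44 each from A, B, C = 44*3 = 132 chips; eligible A, B, C
Layer 45-52: 8 each from A, C = 8*2 = 16 chips; eligible A, C

Pot 1: 132 chips, eligible: A, B, C
Pot 2: 16 chips, eligible: A, C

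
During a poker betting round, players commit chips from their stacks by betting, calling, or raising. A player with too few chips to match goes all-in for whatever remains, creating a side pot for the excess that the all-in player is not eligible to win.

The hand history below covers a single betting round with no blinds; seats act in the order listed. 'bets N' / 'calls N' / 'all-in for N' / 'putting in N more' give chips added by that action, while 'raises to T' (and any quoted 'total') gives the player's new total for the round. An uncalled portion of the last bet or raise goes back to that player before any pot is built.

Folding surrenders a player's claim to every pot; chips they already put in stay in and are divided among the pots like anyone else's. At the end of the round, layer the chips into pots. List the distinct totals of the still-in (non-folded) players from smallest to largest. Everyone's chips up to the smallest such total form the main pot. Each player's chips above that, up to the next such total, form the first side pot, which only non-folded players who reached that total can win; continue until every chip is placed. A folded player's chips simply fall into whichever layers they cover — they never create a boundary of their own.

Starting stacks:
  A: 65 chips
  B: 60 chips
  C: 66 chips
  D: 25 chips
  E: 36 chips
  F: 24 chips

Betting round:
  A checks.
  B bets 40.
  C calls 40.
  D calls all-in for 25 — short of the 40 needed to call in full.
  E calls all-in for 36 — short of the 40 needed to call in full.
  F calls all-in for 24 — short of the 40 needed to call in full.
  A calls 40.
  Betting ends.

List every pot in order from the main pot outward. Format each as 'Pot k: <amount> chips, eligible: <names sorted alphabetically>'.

Pot 1: 144 chips, eligible: A, B, C, D, E, F
Pot 2: 5 chips, eligible: A, B, C, D, E
Pot 3: 44 chips, eligible: A, B, C, E
Pot 4: 12 chips, eligible: A, B, C

Derivation:
Contributions: A=40, B=40, C=40, D=25, E=36, F=24
Pot levels (distinct totals of non-folded players): 24, 25, 36, 40
Layer 1-24: 24 each from A, B, C, D, E, F = 24*6 = 144 chips; eligible A, B, C, D, E, F
Layer 25-25: 1 each from A, B, C, D, E = 1*5 = 5 chips; eligible A, B, C, D, E
Layer 26-36: 11 each from A, B, C, E = 11*4 = 44 chips; eligible A, B, C, E
Layer 37-40: 4 each from A, B, C = 4*3 = 12 chips; eligible A, B, C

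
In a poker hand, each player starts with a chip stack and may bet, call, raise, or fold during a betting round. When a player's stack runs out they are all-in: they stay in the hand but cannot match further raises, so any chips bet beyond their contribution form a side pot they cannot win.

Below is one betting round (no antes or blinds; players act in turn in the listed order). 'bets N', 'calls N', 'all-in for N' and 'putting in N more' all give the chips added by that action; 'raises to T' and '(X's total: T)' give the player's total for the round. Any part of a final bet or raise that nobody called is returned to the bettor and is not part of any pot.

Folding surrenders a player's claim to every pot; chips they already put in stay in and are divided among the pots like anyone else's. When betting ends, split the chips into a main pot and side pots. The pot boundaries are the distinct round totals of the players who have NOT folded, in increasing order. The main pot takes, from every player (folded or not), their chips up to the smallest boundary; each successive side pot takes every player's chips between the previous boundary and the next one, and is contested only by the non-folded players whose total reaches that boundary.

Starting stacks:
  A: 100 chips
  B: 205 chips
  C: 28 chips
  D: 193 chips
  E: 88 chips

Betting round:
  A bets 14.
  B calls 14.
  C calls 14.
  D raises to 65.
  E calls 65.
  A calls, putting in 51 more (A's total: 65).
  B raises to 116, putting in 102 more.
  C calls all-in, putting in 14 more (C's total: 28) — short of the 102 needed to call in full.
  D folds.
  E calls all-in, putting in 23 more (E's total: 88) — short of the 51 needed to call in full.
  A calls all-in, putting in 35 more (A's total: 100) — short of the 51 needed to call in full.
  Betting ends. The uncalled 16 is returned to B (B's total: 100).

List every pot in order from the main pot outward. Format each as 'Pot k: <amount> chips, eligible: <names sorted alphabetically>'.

Pot 1: 140 chips, eligible: A, B, C, E
Pot 2: 217 chips, eligible: A, B, E
Pot 3: 24 chips, eligible: A, B

Derivation:
Contributions (after 16 returned to B): A=100, B=100, C=28, D=65, E=88
Folded: D
Pot levels (distinct totals of non-folded players): 28, 88, 100
Layer 1-28: 28 each from A, B, C, D, E = 28*5 = 140 chips; eligible A, B, C, E
Layer 29-88: A 60 + B 60 + D 37 + E 60 = 217 chips; eligible A, B, E
Layer 89-100: 12 each from A, B = 12*2 = 24 chips; eligible A, B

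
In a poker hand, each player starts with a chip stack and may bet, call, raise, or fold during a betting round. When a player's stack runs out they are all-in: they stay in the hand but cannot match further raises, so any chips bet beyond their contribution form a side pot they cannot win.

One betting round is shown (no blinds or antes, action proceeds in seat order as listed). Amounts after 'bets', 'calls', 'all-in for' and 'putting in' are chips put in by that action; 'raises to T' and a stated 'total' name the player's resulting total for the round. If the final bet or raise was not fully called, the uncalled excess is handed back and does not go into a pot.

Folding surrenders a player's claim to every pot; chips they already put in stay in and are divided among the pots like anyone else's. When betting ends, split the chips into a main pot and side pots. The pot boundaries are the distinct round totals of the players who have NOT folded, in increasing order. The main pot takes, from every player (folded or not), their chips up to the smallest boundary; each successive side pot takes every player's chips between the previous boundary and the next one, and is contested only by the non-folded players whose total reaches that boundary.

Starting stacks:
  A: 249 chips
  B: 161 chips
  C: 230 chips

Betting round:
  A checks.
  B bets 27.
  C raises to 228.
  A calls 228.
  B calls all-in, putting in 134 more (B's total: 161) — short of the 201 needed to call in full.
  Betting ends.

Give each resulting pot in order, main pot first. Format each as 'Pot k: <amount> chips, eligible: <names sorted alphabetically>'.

Pot 1: 483 chips, eligible: A, B, C
Pot 2: 134 chips, eligible: A, C

Derivation:
Contributions: A=228, B=161, C=228
Pot levels (distinct totals of non-folded players): 161, 228
Layer 1-161: 161 each from A, B, C = 161*3 = 483 chips; eligible A, B, C
Layer 162-228: 67 each from A, C = 67*2 = 134 chips; eligible A, C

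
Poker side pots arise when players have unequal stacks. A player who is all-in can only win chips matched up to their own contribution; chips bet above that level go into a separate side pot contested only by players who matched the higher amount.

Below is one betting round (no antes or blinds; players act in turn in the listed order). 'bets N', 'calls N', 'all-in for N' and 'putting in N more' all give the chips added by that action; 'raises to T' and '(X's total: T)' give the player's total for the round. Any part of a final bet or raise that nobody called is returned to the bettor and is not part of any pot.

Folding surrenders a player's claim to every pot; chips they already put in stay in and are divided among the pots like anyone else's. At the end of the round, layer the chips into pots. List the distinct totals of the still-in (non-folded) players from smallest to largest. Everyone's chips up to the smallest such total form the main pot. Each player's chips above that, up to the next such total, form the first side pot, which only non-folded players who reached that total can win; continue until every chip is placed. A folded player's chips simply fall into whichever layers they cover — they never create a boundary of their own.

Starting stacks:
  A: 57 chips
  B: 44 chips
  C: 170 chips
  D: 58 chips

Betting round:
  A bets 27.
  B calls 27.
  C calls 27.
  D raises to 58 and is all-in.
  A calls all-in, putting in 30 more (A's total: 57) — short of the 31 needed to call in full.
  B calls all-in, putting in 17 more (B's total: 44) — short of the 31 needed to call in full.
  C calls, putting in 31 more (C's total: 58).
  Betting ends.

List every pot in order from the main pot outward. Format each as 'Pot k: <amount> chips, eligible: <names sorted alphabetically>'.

Contributions: A=57, B=44, C=58, D=58
Pot levels (distinct totals of non-folded players): 44, 57, 58
Layer 1-44: 44 each from A, B, C, D = 44*4 = 176 chips; eligible A, B, C, D
Layer 45-57: 13 each from A, C, D = 13*3 = 39 chips; eligible A, C, D
Layer 58-58: 1 each from C, D = 1*2 = 2 chips; eligible C, D

Pot 1: 176 chips, eligible: A, B, C, D
Pot 2: 39 chips, eligible: A, C, D
Pot 3: 2 chips, eligible: C, D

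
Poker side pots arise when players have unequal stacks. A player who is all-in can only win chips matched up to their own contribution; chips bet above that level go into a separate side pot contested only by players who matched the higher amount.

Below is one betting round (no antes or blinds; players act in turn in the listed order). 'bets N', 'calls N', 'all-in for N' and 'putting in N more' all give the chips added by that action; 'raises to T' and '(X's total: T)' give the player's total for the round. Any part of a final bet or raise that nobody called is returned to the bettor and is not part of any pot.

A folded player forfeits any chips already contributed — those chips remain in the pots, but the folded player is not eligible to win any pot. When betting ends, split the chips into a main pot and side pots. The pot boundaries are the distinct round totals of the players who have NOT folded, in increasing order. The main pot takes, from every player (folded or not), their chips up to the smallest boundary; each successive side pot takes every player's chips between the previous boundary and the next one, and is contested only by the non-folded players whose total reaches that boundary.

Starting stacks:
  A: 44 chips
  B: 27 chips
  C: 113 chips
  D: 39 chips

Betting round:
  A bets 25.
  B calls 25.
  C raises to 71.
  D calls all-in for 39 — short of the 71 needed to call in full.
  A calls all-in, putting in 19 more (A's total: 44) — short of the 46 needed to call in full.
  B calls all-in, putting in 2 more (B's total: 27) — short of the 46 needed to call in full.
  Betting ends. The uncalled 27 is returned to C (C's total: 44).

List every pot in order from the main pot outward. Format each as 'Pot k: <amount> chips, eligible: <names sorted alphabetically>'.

Pot 1: 108 chips, eligible: A, B, C, D
Pot 2: 36 chips, eligible: A, C, D
Pot 3: 10 chips, eligible: A, C

Derivation:
Contributions (after 27 returned to C): A=44, B=27, C=44, D=39
Pot levels (distinct totals of non-folded players): 27, 39, 44
Layer 1-27: 27 each from A, B, C, D = 27*4 = 108 chips; eligible A, B, C, D
Layer 28-39: 12 each from A, C, D = 12*3 = 36 chips; eligible A, C, D
Layer 40-44: 5 each from A, C = 5*2 = 10 chips; eligible A, C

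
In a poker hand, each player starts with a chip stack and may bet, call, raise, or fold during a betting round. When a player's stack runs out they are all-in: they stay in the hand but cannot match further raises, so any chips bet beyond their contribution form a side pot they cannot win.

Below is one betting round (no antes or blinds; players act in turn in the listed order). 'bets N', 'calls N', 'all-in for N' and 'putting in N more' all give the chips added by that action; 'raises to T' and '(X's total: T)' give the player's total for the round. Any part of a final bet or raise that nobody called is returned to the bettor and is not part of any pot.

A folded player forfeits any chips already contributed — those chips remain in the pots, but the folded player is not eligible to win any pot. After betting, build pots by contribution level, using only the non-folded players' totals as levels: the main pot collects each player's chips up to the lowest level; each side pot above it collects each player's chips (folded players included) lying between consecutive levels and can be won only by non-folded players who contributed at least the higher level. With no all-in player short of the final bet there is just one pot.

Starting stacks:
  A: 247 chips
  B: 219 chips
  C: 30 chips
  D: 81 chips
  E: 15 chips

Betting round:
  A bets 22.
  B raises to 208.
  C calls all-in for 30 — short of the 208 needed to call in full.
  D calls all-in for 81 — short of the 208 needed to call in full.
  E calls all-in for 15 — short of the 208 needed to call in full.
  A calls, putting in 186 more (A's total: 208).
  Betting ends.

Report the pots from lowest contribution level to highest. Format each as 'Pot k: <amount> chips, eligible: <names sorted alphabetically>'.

Pot 1: 75 chips, eligible: A, B, C, D, E
Pot 2: 60 chips, eligible: A, B, C, D
Pot 3: 153 chips, eligible: A, B, D
Pot 4: 254 chips, eligible: A, B

Derivation:
Contributions: A=208, B=208, C=30, D=81, E=15
Pot levels (distinct totals of non-folded players): 15, 30, 81, 208
Layer 1-15: 15 each from A, B, C, D, E = 15*5 = 75 chips; eligible A, B, C, D, E
Layer 16-30: 15 each from A, B, C, D = 15*4 = 60 chips; eligible A, B, C, D
Layer 31-81: 51 each from A, B, D = 51*3 = 153 chips; eligible A, B, D
Layer 82-208: 127 each from A, B = 127*2 = 254 chips; eligible A, B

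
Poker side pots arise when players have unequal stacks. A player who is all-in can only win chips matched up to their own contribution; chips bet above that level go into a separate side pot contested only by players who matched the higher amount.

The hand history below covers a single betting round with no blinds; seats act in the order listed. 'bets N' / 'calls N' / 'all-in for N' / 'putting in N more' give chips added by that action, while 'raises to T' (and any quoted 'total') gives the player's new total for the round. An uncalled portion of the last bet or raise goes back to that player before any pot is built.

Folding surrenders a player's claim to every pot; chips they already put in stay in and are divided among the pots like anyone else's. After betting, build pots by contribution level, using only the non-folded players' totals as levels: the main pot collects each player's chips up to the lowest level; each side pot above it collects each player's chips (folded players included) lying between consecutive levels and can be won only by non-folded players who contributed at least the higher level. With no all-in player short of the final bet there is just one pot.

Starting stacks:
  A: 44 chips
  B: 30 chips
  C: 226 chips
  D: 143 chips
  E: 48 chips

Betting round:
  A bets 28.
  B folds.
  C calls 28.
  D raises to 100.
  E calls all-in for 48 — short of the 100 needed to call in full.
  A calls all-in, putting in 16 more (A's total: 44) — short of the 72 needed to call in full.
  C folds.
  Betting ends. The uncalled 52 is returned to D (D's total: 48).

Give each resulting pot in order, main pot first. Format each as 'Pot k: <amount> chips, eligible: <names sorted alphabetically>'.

Pot 1: 160 chips, eligible: A, D, E
Pot 2: 8 chips, eligible: D, E

Derivation:
Contributions (after 52 returned to D): A=44, C=28, D=48, E=48
Folded: B, C
Pot levels (distinct totals of non-folded players): 44, 48
Layer 1-44: A 44 + C 28 + D 44 + E 44 = 160 chips; eligible A, D, E
Layer 45-48: 4 each from D, E = 4*2 = 8 chips; eligible D, E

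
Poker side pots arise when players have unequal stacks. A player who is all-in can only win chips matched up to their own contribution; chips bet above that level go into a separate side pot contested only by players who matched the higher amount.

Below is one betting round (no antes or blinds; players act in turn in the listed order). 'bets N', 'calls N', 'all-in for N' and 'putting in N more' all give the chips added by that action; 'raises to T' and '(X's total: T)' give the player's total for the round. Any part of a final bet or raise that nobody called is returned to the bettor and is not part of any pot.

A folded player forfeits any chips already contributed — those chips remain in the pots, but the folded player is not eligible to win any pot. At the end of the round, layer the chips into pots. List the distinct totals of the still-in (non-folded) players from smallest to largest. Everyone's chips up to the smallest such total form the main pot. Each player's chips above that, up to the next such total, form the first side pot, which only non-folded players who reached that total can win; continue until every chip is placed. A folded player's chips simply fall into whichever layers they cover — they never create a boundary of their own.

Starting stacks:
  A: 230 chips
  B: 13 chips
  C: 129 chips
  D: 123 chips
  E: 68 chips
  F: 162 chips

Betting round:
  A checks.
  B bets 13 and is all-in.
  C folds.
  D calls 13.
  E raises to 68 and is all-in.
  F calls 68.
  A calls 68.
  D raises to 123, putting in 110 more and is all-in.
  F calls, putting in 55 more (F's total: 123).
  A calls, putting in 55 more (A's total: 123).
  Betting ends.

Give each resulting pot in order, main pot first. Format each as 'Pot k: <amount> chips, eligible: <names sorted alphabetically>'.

Pot 1: 65 chips, eligible: A, B, D, E, F
Pot 2: 220 chips, eligible: A, D, E, F
Pot 3: 165 chips, eligible: A, D, F

Derivation:
Contributions: A=123, B=13, D=123, E=68, F=123
Folded: C
Pot levels (distinct totals of non-folded players): 13, 68, 123
Layer 1-13: 13 each from A, B, D, E, F = 13*5 = 65 chips; eligible A, B, D, E, F
Layer 14-68: 55 each from A, D, E, F = 55*4 = 220 chips; eligible A, D, E, F
Layer 69-123: 55 each from A, D, F = 55*3 = 165 chips; eligible A, D, F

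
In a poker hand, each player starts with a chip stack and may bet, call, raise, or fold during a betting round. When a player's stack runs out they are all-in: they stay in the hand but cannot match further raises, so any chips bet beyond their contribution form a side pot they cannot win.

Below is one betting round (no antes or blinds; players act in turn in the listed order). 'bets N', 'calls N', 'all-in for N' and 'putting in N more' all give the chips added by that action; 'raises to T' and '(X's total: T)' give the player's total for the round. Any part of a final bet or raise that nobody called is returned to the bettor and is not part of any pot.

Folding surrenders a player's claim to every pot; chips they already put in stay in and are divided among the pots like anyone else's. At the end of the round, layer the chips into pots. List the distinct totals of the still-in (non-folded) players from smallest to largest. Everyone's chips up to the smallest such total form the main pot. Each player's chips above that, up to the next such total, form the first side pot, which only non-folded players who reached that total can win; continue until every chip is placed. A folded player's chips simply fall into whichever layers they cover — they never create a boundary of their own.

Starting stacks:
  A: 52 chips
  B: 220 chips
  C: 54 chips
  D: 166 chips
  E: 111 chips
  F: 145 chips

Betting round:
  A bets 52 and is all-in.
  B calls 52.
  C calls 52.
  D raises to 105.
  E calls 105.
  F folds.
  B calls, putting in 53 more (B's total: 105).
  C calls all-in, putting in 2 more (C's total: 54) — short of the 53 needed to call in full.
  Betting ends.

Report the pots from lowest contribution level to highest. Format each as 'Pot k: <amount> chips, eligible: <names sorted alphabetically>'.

Contributions: A=52, B=105, C=54, D=105, E=105
Folded: F
Pot levels (distinct totals of non-folded players): 52, 54, 105
Layer 1-52: 52 each from A, B, C, D, E = 52*5 = 260 chips; eligible A, B, C, D, E
Layer 53-54: 2 each from B, C, D, E = 2*4 = 8 chips; eligible B, C, D, E
Layer 55-105: 51 each from B, D, E = 51*3 = 153 chips; eligible B, D, E

Pot 1: 260 chips, eligible: A, B, C, D, E
Pot 2: 8 chips, eligible: B, C, D, E
Pot 3: 153 chips, eligible: B, D, E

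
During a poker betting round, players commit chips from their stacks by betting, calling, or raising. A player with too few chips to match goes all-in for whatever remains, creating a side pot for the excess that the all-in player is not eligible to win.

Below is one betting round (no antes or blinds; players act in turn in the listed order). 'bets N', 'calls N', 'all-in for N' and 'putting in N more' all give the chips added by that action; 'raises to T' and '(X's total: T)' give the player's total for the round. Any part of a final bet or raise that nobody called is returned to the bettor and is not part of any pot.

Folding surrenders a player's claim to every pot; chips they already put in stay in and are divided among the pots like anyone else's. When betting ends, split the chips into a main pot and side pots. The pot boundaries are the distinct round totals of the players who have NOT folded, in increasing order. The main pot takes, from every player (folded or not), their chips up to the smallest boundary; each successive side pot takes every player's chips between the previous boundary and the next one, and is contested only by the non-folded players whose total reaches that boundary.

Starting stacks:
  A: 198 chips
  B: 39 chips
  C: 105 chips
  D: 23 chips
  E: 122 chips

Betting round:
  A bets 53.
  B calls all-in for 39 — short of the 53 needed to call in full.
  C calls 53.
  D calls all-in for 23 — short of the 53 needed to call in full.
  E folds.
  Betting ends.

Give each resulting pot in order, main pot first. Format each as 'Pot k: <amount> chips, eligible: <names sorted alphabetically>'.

Pot 1: 92 chips, eligible: A, B, C, D
Pot 2: 48 chips, eligible: A, B, C
Pot 3: 28 chips, eligible: A, C

Derivation:
Contributions: A=53, B=39, C=53, D=23
Folded: E
Pot levels (distinct totals of non-folded players): 23, 39, 53
Layer 1-23: 23 each from A, B, C, D = 23*4 = 92 chips; eligible A, B, C, D
Layer 24-39: 16 each from A, B, C = 16*3 = 48 chips; eligible A, B, C
Layer 40-53: 14 each from A, C = 14*2 = 28 chips; eligible A, C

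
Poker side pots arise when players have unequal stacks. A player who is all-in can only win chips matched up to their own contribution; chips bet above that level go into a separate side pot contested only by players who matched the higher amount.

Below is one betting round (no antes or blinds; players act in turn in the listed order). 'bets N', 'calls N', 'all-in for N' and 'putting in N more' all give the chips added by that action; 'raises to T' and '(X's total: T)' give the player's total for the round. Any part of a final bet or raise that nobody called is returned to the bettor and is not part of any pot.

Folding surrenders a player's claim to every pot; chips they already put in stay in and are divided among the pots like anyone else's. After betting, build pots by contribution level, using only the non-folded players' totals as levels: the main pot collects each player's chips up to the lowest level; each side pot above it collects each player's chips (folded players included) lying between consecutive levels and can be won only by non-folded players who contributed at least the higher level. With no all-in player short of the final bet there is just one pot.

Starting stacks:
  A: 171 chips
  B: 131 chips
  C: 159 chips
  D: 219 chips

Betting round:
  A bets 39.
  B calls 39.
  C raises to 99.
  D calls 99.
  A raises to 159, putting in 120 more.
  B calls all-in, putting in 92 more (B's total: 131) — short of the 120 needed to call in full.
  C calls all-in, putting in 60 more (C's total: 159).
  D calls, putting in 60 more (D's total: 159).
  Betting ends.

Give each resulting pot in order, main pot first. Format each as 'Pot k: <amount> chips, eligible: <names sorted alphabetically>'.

Pot 1: 524 chips, eligible: A, B, C, D
Pot 2: 84 chips, eligible: A, C, D

Derivation:
Contributions: A=159, B=131, C=159, D=159
Pot levels (distinct totals of non-folded players): 131, 159
Layer 1-131: 131 each from A, B, C, D = 131*4 = 524 chips; eligible A, B, C, D
Layer 132-159: 28 each from A, C, D = 28*3 = 84 chips; eligible A, C, D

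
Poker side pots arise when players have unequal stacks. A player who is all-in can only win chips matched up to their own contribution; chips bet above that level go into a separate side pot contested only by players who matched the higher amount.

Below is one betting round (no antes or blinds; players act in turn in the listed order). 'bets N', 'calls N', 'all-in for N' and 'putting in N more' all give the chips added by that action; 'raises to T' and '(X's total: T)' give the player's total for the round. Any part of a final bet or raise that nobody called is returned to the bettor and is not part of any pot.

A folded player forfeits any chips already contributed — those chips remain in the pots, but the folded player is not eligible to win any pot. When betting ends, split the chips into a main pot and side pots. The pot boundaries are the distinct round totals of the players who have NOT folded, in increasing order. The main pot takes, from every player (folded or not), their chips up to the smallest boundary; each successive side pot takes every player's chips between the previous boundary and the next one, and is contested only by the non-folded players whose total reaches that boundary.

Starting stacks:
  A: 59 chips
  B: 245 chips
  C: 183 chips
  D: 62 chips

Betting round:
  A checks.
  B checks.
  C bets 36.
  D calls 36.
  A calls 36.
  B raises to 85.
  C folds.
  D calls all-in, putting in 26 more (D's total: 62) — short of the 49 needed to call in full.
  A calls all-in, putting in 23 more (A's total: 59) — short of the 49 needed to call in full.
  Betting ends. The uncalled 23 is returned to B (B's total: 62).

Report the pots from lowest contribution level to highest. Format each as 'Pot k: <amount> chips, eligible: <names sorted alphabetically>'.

Pot 1: 213 chips, eligible: A, B, D
Pot 2: 6 chips, eligible: B, D

Derivation:
Contributions (after 23 returned to B): A=59, B=62, C=36, D=62
Folded: C
Pot levels (distinct totals of non-folded players): 59, 62
Layer 1-59: A 59 + B 59 + C 36 + D 59 = 213 chips; eligible A, B, D
Layer 60-62: 3 each from B, D = 3*2 = 6 chips; eligible B, D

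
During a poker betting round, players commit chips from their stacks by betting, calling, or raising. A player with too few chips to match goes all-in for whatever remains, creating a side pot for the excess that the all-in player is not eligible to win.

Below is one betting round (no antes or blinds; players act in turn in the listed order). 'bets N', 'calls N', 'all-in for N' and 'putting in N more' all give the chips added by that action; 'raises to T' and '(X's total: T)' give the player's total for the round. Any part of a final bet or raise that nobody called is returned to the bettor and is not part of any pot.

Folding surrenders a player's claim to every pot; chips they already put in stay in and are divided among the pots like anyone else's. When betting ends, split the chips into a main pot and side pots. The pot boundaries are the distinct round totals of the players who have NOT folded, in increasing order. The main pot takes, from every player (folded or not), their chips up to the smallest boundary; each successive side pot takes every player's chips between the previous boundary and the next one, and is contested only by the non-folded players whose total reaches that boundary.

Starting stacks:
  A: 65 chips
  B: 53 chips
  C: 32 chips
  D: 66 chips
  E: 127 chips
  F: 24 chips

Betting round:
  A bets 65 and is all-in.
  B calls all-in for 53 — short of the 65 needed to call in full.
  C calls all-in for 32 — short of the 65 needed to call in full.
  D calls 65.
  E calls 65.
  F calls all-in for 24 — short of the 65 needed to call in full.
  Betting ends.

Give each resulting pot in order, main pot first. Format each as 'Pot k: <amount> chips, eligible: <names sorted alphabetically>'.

Contributions: A=65, B=53, C=32, D=65, E=65, F=24
Pot levels (distinct totals of non-folded players): 24, 32, 53, 65
Layer 1-24: 24 each from A, B, C, D, E, F = 24*6 = 144 chips; eligible A, B, C, D, E, F
Layer 25-32: 8 each from A, B, C, D, E = 8*5 = 40 chips; eligible A, B, C, D, E
Layer 33-53: 21 each from A, B, D, E = 21*4 = 84 chips; eligible A, B, D, E
Layer 54-65: 12 each from A, D, E = 12*3 = 36 chips; eligible A, D, E

Pot 1: 144 chips, eligible: A, B, C, D, E, F
Pot 2: 40 chips, eligible: A, B, C, D, E
Pot 3: 84 chips, eligible: A, B, D, E
Pot 4: 36 chips, eligible: A, D, E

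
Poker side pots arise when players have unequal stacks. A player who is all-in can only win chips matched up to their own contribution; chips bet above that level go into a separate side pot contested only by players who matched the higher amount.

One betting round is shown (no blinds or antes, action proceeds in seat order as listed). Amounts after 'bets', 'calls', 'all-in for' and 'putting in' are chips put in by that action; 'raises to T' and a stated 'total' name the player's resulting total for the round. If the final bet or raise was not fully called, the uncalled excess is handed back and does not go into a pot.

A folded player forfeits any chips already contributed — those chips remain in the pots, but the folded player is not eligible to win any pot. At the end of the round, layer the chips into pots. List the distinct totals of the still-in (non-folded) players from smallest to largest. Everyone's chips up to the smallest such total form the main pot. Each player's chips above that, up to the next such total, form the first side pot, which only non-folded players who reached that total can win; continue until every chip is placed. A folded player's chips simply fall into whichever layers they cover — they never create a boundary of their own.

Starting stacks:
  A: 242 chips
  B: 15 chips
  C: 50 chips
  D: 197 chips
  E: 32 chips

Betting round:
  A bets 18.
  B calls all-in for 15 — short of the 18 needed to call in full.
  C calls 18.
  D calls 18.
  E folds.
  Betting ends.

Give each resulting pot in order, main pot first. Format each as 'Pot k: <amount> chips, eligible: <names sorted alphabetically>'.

Contributions: A=18, B=15, C=18, D=18
Folded: E
Pot levels (distinct totals of non-folded players): 15, 18
Layer 1-15: 15 each from A, B, C, D = 15*4 = 60 chips; eligible A, B, C, D
Layer 16-18: 3 each from A, C, D = 3*3 = 9 chips; eligible A, C, D

Pot 1: 60 chips, eligible: A, B, C, D
Pot 2: 9 chips, eligible: A, C, D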